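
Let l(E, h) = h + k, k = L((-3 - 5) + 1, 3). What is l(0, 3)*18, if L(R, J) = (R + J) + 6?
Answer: 90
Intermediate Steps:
L(R, J) = 6 + J + R (L(R, J) = (J + R) + 6 = 6 + J + R)
k = 2 (k = 6 + 3 + ((-3 - 5) + 1) = 6 + 3 + (-8 + 1) = 6 + 3 - 7 = 2)
l(E, h) = 2 + h (l(E, h) = h + 2 = 2 + h)
l(0, 3)*18 = (2 + 3)*18 = 5*18 = 90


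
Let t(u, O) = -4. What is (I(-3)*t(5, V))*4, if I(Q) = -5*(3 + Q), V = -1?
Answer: 0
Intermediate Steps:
I(Q) = -15 - 5*Q
(I(-3)*t(5, V))*4 = ((-15 - 5*(-3))*(-4))*4 = ((-15 + 15)*(-4))*4 = (0*(-4))*4 = 0*4 = 0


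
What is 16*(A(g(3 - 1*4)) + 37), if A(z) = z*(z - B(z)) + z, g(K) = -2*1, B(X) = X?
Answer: 560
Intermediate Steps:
g(K) = -2
A(z) = z (A(z) = z*(z - z) + z = z*0 + z = 0 + z = z)
16*(A(g(3 - 1*4)) + 37) = 16*(-2 + 37) = 16*35 = 560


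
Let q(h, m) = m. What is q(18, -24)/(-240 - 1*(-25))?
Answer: 24/215 ≈ 0.11163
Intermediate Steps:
q(18, -24)/(-240 - 1*(-25)) = -24/(-240 - 1*(-25)) = -24/(-240 + 25) = -24/(-215) = -24*(-1/215) = 24/215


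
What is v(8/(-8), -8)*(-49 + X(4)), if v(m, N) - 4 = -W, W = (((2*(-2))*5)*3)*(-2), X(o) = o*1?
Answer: 5220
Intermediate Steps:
X(o) = o
W = 120 (W = (-4*5*3)*(-2) = -20*3*(-2) = -60*(-2) = 120)
v(m, N) = -116 (v(m, N) = 4 - 1*120 = 4 - 120 = -116)
v(8/(-8), -8)*(-49 + X(4)) = -116*(-49 + 4) = -116*(-45) = 5220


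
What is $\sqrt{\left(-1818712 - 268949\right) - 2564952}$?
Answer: $3 i \sqrt{516957} \approx 2157.0 i$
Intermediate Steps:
$\sqrt{\left(-1818712 - 268949\right) - 2564952} = \sqrt{-2087661 - 2564952} = \sqrt{-4652613} = 3 i \sqrt{516957}$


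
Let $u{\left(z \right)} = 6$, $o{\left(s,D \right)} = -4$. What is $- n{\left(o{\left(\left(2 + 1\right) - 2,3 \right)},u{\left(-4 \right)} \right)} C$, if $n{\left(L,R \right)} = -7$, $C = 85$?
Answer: $595$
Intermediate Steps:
$- n{\left(o{\left(\left(2 + 1\right) - 2,3 \right)},u{\left(-4 \right)} \right)} C = - \left(-7\right) 85 = \left(-1\right) \left(-595\right) = 595$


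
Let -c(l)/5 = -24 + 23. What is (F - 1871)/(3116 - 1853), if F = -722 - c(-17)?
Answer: -866/421 ≈ -2.0570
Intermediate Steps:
c(l) = 5 (c(l) = -5*(-24 + 23) = -5*(-1) = 5)
F = -727 (F = -722 - 1*5 = -722 - 5 = -727)
(F - 1871)/(3116 - 1853) = (-727 - 1871)/(3116 - 1853) = -2598/1263 = -2598*1/1263 = -866/421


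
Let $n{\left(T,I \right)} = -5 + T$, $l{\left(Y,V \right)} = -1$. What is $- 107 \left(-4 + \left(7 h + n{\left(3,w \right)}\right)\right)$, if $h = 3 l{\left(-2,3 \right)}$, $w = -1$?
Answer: $2889$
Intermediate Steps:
$h = -3$ ($h = 3 \left(-1\right) = -3$)
$- 107 \left(-4 + \left(7 h + n{\left(3,w \right)}\right)\right) = - 107 \left(-4 + \left(7 \left(-3\right) + \left(-5 + 3\right)\right)\right) = - 107 \left(-4 - 23\right) = \left(-107\right) \left(-27\right) = 2889$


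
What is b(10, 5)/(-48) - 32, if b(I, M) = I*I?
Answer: -409/12 ≈ -34.083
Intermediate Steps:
b(I, M) = I²
b(10, 5)/(-48) - 32 = 10²/(-48) - 32 = -1/48*100 - 32 = -25/12 - 32 = -409/12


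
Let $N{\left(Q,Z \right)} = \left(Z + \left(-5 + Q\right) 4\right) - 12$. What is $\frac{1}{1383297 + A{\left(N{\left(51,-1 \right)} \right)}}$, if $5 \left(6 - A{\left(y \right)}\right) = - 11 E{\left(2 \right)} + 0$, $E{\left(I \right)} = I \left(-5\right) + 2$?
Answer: $\frac{5}{6916427} \approx 7.2292 \cdot 10^{-7}$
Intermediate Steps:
$N{\left(Q,Z \right)} = -32 + Z + 4 Q$ ($N{\left(Q,Z \right)} = \left(Z + \left(-20 + 4 Q\right)\right) - 12 = \left(-20 + Z + 4 Q\right) - 12 = -32 + Z + 4 Q$)
$E{\left(I \right)} = 2 - 5 I$ ($E{\left(I \right)} = - 5 I + 2 = 2 - 5 I$)
$A{\left(y \right)} = - \frac{58}{5}$ ($A{\left(y \right)} = 6 - \frac{- 11 \left(2 - 10\right) + 0}{5} = 6 - \frac{\left(-11\right) \left(-8\right) + 0}{5} = 6 - \frac{88 + 0}{5} = 6 - \frac{88}{5} = - \frac{58}{5}$)
$\frac{1}{1383297 + A{\left(N{\left(51,-1 \right)} \right)}} = \frac{1}{1383297 - \frac{58}{5}} = \frac{1}{\frac{6916427}{5}} = \frac{5}{6916427}$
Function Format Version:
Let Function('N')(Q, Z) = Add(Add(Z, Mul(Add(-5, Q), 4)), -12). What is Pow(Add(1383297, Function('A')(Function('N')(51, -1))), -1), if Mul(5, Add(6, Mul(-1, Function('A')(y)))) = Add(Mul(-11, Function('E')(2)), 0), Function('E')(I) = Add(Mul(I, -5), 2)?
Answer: Rational(5, 6916427) ≈ 7.2292e-7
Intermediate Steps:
Function('N')(Q, Z) = Add(-32, Z, Mul(4, Q)) (Function('N')(Q, Z) = Add(Add(Z, Add(-20, Mul(4, Q))), -12) = Add(Add(-20, Z, Mul(4, Q)), -12) = Add(-32, Z, Mul(4, Q)))
Function('E')(I) = Add(2, Mul(-5, I)) (Function('E')(I) = Add(Mul(-5, I), 2) = Add(2, Mul(-5, I)))
Function('A')(y) = Rational(-58, 5) (Function('A')(y) = Add(6, Mul(Rational(-1, 5), Add(Mul(-11, Add(2, Mul(-5, 2))), 0))) = Add(6, Mul(Rational(-1, 5), Add(Mul(-11, Add(2, -10)), 0))) = Add(6, Mul(Rational(-1, 5), Add(Mul(-11, -8), 0))) = Add(6, Mul(Rational(-1, 5), Add(88, 0))) = Add(6, Mul(Rational(-1, 5), 88)) = Add(6, Rational(-88, 5)) = Rational(-58, 5))
Pow(Add(1383297, Function('A')(Function('N')(51, -1))), -1) = Pow(Add(1383297, Rational(-58, 5)), -1) = Pow(Rational(6916427, 5), -1) = Rational(5, 6916427)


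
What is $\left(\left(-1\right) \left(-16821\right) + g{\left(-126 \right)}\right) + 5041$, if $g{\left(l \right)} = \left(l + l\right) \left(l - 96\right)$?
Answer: $77806$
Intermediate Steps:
$g{\left(l \right)} = 2 l \left(-96 + l\right)$
$\left(\left(-1\right) \left(-16821\right) + g{\left(-126 \right)}\right) + 5041 = \left(\left(-1\right) \left(-16821\right) + 2 \left(-126\right) \left(-96 - 126\right)\right) + 5041 = \left(16821 + 2 \left(-126\right) \left(-222\right)\right) + 5041 = \left(16821 + 55944\right) + 5041 = 72765 + 5041 = 77806$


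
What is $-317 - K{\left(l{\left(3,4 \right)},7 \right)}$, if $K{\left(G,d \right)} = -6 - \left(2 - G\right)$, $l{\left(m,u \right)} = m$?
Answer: $-312$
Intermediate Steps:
$K{\left(G,d \right)} = -8 + G$ ($K{\left(G,d \right)} = -6 + \left(-2 + G\right) = -8 + G$)
$-317 - K{\left(l{\left(3,4 \right)},7 \right)} = -317 - \left(-8 + 3\right) = -317 - -5 = -317 + 5 = -312$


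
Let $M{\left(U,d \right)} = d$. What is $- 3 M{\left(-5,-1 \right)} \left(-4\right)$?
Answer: $-12$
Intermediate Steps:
$- 3 M{\left(-5,-1 \right)} \left(-4\right) = \left(-3\right) \left(-1\right) \left(-4\right) = 3 \left(-4\right) = -12$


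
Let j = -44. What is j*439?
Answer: -19316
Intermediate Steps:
j*439 = -44*439 = -19316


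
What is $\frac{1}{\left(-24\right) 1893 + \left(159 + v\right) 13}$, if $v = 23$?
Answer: $- \frac{1}{43066} \approx -2.322 \cdot 10^{-5}$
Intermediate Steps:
$\frac{1}{\left(-24\right) 1893 + \left(159 + v\right) 13} = \frac{1}{\left(-24\right) 1893 + \left(159 + 23\right) 13} = \frac{1}{-45432 + 182 \cdot 13} = \frac{1}{-45432 + 2366} = \frac{1}{-43066} = - \frac{1}{43066}$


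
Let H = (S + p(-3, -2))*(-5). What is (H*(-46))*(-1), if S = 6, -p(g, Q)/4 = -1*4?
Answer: -5060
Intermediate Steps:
p(g, Q) = 16 (p(g, Q) = -(-4)*4 = -4*(-4) = 16)
H = -110 (H = (6 + 16)*(-5) = 22*(-5) = -110)
(H*(-46))*(-1) = -110*(-46)*(-1) = 5060*(-1) = -5060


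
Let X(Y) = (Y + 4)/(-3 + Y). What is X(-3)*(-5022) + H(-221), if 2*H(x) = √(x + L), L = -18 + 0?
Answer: 837 + I*√239/2 ≈ 837.0 + 7.7298*I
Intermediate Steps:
L = -18
X(Y) = (4 + Y)/(-3 + Y)
H(x) = √(-18 + x)/2 (H(x) = √(x - 18)/2 = √(-18 + x)/2)
X(-3)*(-5022) + H(-221) = ((4 - 3)/(-3 - 3))*(-5022) + √(-18 - 221)/2 = (1/(-6))*(-5022) + √(-239)/2 = -⅙*1*(-5022) + (I*√239)/2 = -⅙*(-5022) + I*√239/2 = 837 + I*√239/2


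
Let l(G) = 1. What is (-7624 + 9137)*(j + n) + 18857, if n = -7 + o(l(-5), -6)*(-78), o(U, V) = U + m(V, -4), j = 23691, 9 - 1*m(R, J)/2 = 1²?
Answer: 33846511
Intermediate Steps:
m(R, J) = 16 (m(R, J) = 18 - 2*1² = 18 - 2*1 = 18 - 2 = 16)
o(U, V) = 16 + U (o(U, V) = U + 16 = 16 + U)
n = -1333 (n = -7 + (16 + 1)*(-78) = -7 + 17*(-78) = -7 - 1326 = -1333)
(-7624 + 9137)*(j + n) + 18857 = (-7624 + 9137)*(23691 - 1333) + 18857 = 1513*22358 + 18857 = 33827654 + 18857 = 33846511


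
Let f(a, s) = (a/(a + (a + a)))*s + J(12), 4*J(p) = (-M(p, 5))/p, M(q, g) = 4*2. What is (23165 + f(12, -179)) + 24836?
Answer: 287647/6 ≈ 47941.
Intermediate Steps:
M(q, g) = 8
J(p) = -2/p (J(p) = ((-1*8)/p)/4 = (-8/p)/4 = -2/p)
f(a, s) = -1/6 + s/3 (f(a, s) = (a/(a + (a + a)))*s - 2/12 = (a/(a + 2*a))*s - 2*1/12 = (a/((3*a)))*s - 1/6 = ((1/(3*a))*a)*s - 1/6 = s/3 - 1/6 = -1/6 + s/3)
(23165 + f(12, -179)) + 24836 = (23165 + (-1/6 + (1/3)*(-179))) + 24836 = (23165 + (-1/6 - 179/3)) + 24836 = (23165 - 359/6) + 24836 = 138631/6 + 24836 = 287647/6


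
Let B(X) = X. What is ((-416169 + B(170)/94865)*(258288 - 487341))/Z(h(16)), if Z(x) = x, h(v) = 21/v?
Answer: 9645848666295248/132811 ≈ 7.2628e+10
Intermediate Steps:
((-416169 + B(170)/94865)*(258288 - 487341))/Z(h(16)) = ((-416169 + 170/94865)*(258288 - 487341))/((21/16)) = ((-416169 + 170*(1/94865))*(-229053))/((21*(1/16))) = ((-416169 + 34/18973)*(-229053))/(21/16) = -7895974403/18973*(-229053)*(16/21) = (1808596624930359/18973)*(16/21) = 9645848666295248/132811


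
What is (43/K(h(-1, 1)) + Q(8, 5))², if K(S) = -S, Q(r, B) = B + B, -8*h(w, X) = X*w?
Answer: 111556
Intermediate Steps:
h(w, X) = -X*w/8
Q(r, B) = 2*B
(43/K(h(-1, 1)) + Q(8, 5))² = (43/((-(-1)*(-1)/8)) + 2*5)² = (43/((-1*⅛)) + 10)² = (43/(-⅛) + 10)² = (43*(-8) + 10)² = (-344 + 10)² = (-334)² = 111556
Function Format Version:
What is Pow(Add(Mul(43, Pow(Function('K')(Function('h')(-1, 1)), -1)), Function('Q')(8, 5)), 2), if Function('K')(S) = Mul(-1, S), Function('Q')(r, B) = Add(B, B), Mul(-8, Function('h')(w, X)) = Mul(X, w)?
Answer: 111556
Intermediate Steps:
Function('h')(w, X) = Mul(Rational(-1, 8), X, w) (Function('h')(w, X) = Mul(Rational(-1, 8), Mul(X, w)) = Mul(Rational(-1, 8), X, w))
Function('Q')(r, B) = Mul(2, B)
Pow(Add(Mul(43, Pow(Function('K')(Function('h')(-1, 1)), -1)), Function('Q')(8, 5)), 2) = Pow(Add(Mul(43, Pow(Mul(-1, Mul(Rational(-1, 8), 1, -1)), -1)), Mul(2, 5)), 2) = Pow(Add(Mul(43, Pow(Mul(-1, Rational(1, 8)), -1)), 10), 2) = Pow(Add(Mul(43, Pow(Rational(-1, 8), -1)), 10), 2) = Pow(Add(Mul(43, -8), 10), 2) = Pow(Add(-344, 10), 2) = Pow(-334, 2) = 111556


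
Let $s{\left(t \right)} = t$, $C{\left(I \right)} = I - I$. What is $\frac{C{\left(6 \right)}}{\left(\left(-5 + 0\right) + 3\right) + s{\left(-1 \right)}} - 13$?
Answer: $-13$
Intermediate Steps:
$C{\left(I \right)} = 0$
$\frac{C{\left(6 \right)}}{\left(\left(-5 + 0\right) + 3\right) + s{\left(-1 \right)}} - 13 = \frac{0}{\left(\left(-5 + 0\right) + 3\right) - 1} - 13 = \frac{0}{\left(-5 + 3\right) - 1} - 13 = \frac{0}{-2 - 1} - 13 = \frac{0}{-3} - 13 = 0 \left(- \frac{1}{3}\right) - 13 = 0 - 13 = -13$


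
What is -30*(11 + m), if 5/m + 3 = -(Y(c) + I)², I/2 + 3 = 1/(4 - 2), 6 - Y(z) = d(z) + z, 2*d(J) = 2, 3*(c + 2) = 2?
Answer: -12840/43 ≈ -298.60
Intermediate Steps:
c = -4/3 (c = -2 + (⅓)*2 = -2 + ⅔ = -4/3 ≈ -1.3333)
d(J) = 1 (d(J) = (½)*2 = 1)
Y(z) = 5 - z (Y(z) = 6 - (1 + z) = 6 + (-1 - z) = 5 - z)
I = -5 (I = -6 + 2/(4 - 2) = -6 + 2/2 = -6 + 2*(½) = -6 + 1 = -5)
m = -45/43 (m = 5/(-3 - ((5 - 1*(-4/3)) - 5)²) = 5/(-3 - ((5 + 4/3) - 5)²) = 5/(-3 - (19/3 - 5)²) = 5/(-3 - (4/3)²) = 5/(-3 - 1*16/9) = 5/(-3 - 16/9) = 5/(-43/9) = 5*(-9/43) = -45/43 ≈ -1.0465)
-30*(11 + m) = -30*(11 - 45/43) = -30*428/43 = -12840/43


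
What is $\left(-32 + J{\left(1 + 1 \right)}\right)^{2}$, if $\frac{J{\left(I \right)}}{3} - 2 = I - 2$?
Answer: $676$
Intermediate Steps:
$J{\left(I \right)} = 3 I$ ($J{\left(I \right)} = 6 + 3 \left(I - 2\right) = 6 + 3 \left(-2 + I\right) = 6 + \left(-6 + 3 I\right) = 3 I$)
$\left(-32 + J{\left(1 + 1 \right)}\right)^{2} = \left(-32 + 3 \left(1 + 1\right)\right)^{2} = \left(-32 + 3 \cdot 2\right)^{2} = \left(-32 + 6\right)^{2} = \left(-26\right)^{2} = 676$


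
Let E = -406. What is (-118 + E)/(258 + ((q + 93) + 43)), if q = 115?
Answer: -524/509 ≈ -1.0295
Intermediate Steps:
(-118 + E)/(258 + ((q + 93) + 43)) = (-118 - 406)/(258 + ((115 + 93) + 43)) = -524/(258 + (208 + 43)) = -524/(258 + 251) = -524/509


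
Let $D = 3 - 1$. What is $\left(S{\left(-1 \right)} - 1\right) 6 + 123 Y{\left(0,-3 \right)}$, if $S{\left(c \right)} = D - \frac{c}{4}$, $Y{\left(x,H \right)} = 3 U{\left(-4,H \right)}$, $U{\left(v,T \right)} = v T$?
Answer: $\frac{8871}{2} \approx 4435.5$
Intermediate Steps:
$D = 2$ ($D = 3 - 1 = 2$)
$U{\left(v,T \right)} = T v$
$Y{\left(x,H \right)} = - 12 H$ ($Y{\left(x,H \right)} = 3 H \left(-4\right) = 3 \left(- 4 H\right) = - 12 H$)
$S{\left(c \right)} = 2 - \frac{c}{4}$
$\left(S{\left(-1 \right)} - 1\right) 6 + 123 Y{\left(0,-3 \right)} = \left(\left(2 - - \frac{1}{4}\right) - 1\right) 6 + 123 \left(\left(-12\right) \left(-3\right)\right) = \left(\left(2 + \frac{1}{4}\right) - 1\right) 6 + 123 \cdot 36 = \left(\frac{9}{4} - 1\right) 6 + 4428 = \frac{5}{4} \cdot 6 + 4428 = \frac{15}{2} + 4428 = \frac{8871}{2}$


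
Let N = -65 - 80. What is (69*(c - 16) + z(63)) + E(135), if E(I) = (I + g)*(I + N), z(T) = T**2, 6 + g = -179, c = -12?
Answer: 2537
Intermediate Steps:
N = -145
g = -185 (g = -6 - 179 = -185)
E(I) = (-185 + I)*(-145 + I) (E(I) = (I - 185)*(I - 145) = (-185 + I)*(-145 + I))
(69*(c - 16) + z(63)) + E(135) = (69*(-12 - 16) + 63**2) + (26825 + 135**2 - 330*135) = (69*(-28) + 3969) + (26825 + 18225 - 44550) = (-1932 + 3969) + 500 = 2037 + 500 = 2537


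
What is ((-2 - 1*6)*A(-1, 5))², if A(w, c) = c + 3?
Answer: 4096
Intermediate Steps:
A(w, c) = 3 + c
((-2 - 1*6)*A(-1, 5))² = ((-2 - 1*6)*(3 + 5))² = ((-2 - 6)*8)² = (-8*8)² = (-64)² = 4096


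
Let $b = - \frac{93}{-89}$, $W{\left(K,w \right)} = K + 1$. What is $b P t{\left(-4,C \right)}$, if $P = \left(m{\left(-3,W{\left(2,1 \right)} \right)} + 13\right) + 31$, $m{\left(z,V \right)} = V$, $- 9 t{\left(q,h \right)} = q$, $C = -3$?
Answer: $\frac{5828}{267} \approx 21.828$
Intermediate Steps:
$W{\left(K,w \right)} = 1 + K$
$t{\left(q,h \right)} = - \frac{q}{9}$
$b = \frac{93}{89}$ ($b = \left(-93\right) \left(- \frac{1}{89}\right) = \frac{93}{89} \approx 1.0449$)
$P = 47$ ($P = \left(\left(1 + 2\right) + 13\right) + 31 = \left(3 + 13\right) + 31 = 16 + 31 = 47$)
$b P t{\left(-4,C \right)} = \frac{93}{89} \cdot 47 \left(\left(- \frac{1}{9}\right) \left(-4\right)\right) = \frac{4371}{89} \cdot \frac{4}{9} = \frac{5828}{267}$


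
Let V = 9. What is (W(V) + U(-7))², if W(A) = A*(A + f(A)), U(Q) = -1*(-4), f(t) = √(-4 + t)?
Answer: 7630 + 1530*√5 ≈ 11051.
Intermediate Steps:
U(Q) = 4
W(A) = A*(A + √(-4 + A))
(W(V) + U(-7))² = (9*(9 + √(-4 + 9)) + 4)² = (9*(9 + √5) + 4)² = ((81 + 9*√5) + 4)² = (85 + 9*√5)²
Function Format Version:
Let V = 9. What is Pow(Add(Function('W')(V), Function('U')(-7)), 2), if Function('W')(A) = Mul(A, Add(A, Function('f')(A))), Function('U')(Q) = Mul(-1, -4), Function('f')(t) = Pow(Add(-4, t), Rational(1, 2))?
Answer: Add(7630, Mul(1530, Pow(5, Rational(1, 2)))) ≈ 11051.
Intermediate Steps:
Function('U')(Q) = 4
Function('W')(A) = Mul(A, Add(A, Pow(Add(-4, A), Rational(1, 2))))
Pow(Add(Function('W')(V), Function('U')(-7)), 2) = Pow(Add(Mul(9, Add(9, Pow(Add(-4, 9), Rational(1, 2)))), 4), 2) = Pow(Add(Mul(9, Add(9, Pow(5, Rational(1, 2)))), 4), 2) = Pow(Add(Add(81, Mul(9, Pow(5, Rational(1, 2)))), 4), 2) = Pow(Add(85, Mul(9, Pow(5, Rational(1, 2)))), 2)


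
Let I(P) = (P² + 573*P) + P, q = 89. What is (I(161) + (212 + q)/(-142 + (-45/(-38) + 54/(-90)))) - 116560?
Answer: 47635285/26869 ≈ 1772.9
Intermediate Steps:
I(P) = P² + 574*P
(I(161) + (212 + q)/(-142 + (-45/(-38) + 54/(-90)))) - 116560 = (161*(574 + 161) + (212 + 89)/(-142 + (-45/(-38) + 54/(-90)))) - 116560 = (161*735 + 301/(-142 + (-45*(-1/38) + 54*(-1/90)))) - 116560 = (118335 + 301/(-142 + (45/38 - ⅗))) - 116560 = (118335 + 301/(-142 + 111/190)) - 116560 = (118335 + 301/(-26869/190)) - 116560 = (118335 - 190/26869*301) - 116560 = (118335 - 57190/26869) - 116560 = 3179485925/26869 - 116560 = 47635285/26869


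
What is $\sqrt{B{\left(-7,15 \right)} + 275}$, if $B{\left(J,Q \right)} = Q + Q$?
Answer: $\sqrt{305} \approx 17.464$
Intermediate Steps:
$B{\left(J,Q \right)} = 2 Q$
$\sqrt{B{\left(-7,15 \right)} + 275} = \sqrt{2 \cdot 15 + 275} = \sqrt{30 + 275} = \sqrt{305}$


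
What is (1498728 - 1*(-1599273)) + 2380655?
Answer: 5478656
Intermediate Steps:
(1498728 - 1*(-1599273)) + 2380655 = (1498728 + 1599273) + 2380655 = 3098001 + 2380655 = 5478656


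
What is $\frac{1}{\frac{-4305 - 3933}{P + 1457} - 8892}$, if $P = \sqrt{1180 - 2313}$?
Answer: $\frac{- \sqrt{1133} + 1457 i}{6 \left(- 2160647 i + 1482 \sqrt{1133}\right)} \approx -0.00011239 - 1.6491 \cdot 10^{-9} i$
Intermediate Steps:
$P = i \sqrt{1133}$ ($P = \sqrt{-1133} = i \sqrt{1133} \approx 33.66 i$)
$\frac{1}{\frac{-4305 - 3933}{P + 1457} - 8892} = \frac{1}{\frac{-4305 - 3933}{i \sqrt{1133} + 1457} - 8892} = \frac{1}{- \frac{8238}{1457 + i \sqrt{1133}} - 8892} = \frac{1}{-8892 - \frac{8238}{1457 + i \sqrt{1133}}}$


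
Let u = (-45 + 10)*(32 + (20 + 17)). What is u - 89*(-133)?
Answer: 9422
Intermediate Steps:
u = -2415 (u = -35*(32 + 37) = -35*69 = -2415)
u - 89*(-133) = -2415 - 89*(-133) = -2415 + 11837 = 9422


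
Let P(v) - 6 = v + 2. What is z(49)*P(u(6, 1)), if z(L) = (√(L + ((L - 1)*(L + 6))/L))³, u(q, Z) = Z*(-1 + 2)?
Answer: 3221199/343 ≈ 9391.3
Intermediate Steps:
u(q, Z) = Z (u(q, Z) = Z*1 = Z)
z(L) = (L + (-1 + L)*(6 + L)/L)^(3/2) (z(L) = (√(L + ((-1 + L)*(6 + L))/L))³ = (√(L + (-1 + L)*(6 + L)/L))³ = (L + (-1 + L)*(6 + L)/L)^(3/2))
P(v) = 8 + v (P(v) = 6 + (v + 2) = 6 + (2 + v) = 8 + v)
z(49)*P(u(6, 1)) = (5 - 6/49 + 2*49)^(3/2)*(8 + 1) = (5 - 6*1/49 + 98)^(3/2)*9 = (5 - 6/49 + 98)^(3/2)*9 = (5041/49)^(3/2)*9 = (357911/343)*9 = 3221199/343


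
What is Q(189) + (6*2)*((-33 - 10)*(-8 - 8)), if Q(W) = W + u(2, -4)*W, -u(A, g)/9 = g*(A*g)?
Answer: -45987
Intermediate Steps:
u(A, g) = -9*A*g**2 (u(A, g) = -9*g*A*g = -9*A*g**2)
Q(W) = -287*W (Q(W) = W + (-9*2*(-4)**2)*W = W + (-9*2*16)*W = W - 288*W = -287*W)
Q(189) + (6*2)*((-33 - 10)*(-8 - 8)) = -287*189 + (6*2)*((-33 - 10)*(-8 - 8)) = -54243 + 12*(-43*(-16)) = -54243 + 12*688 = -54243 + 8256 = -45987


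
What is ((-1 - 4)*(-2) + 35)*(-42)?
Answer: -1890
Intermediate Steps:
((-1 - 4)*(-2) + 35)*(-42) = (-5*(-2) + 35)*(-42) = (10 + 35)*(-42) = 45*(-42) = -1890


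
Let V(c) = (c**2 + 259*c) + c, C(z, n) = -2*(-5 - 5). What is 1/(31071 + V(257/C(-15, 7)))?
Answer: 400/13830849 ≈ 2.8921e-5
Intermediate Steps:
C(z, n) = 20 (C(z, n) = -2*(-10) = 20)
V(c) = c**2 + 260*c
1/(31071 + V(257/C(-15, 7))) = 1/(31071 + (257/20)*(260 + 257/20)) = 1/(31071 + (257*(1/20))*(260 + 257*(1/20))) = 1/(31071 + 257*(260 + 257/20)/20) = 1/(31071 + (257/20)*(5457/20)) = 1/(31071 + 1402449/400) = 1/(13830849/400) = 400/13830849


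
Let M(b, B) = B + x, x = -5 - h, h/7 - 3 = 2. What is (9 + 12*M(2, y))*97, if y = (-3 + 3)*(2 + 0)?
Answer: -45687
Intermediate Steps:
h = 35 (h = 21 + 7*2 = 21 + 14 = 35)
y = 0 (y = 0*2 = 0)
x = -40 (x = -5 - 1*35 = -5 - 35 = -40)
M(b, B) = -40 + B (M(b, B) = B - 40 = -40 + B)
(9 + 12*M(2, y))*97 = (9 + 12*(-40 + 0))*97 = (9 + 12*(-40))*97 = (9 - 480)*97 = -471*97 = -45687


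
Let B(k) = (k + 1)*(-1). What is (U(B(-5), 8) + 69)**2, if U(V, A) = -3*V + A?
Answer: 4225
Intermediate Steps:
B(k) = -1 - k (B(k) = (1 + k)*(-1) = -1 - k)
U(V, A) = A - 3*V
(U(B(-5), 8) + 69)**2 = ((8 - 3*(-1 - 1*(-5))) + 69)**2 = ((8 - 3*(-1 + 5)) + 69)**2 = ((8 - 3*4) + 69)**2 = ((8 - 12) + 69)**2 = (-4 + 69)**2 = 65**2 = 4225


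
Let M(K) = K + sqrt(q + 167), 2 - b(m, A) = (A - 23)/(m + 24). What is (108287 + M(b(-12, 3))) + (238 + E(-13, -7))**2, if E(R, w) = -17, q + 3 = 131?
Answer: 471395/3 + sqrt(295) ≈ 1.5715e+5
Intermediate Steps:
q = 128 (q = -3 + 131 = 128)
b(m, A) = 2 - (-23 + A)/(24 + m) (b(m, A) = 2 - (A - 23)/(m + 24) = 2 - (-23 + A)/(24 + m))
M(K) = K + sqrt(295) (M(K) = K + sqrt(128 + 167) = K + sqrt(295))
(108287 + M(b(-12, 3))) + (238 + E(-13, -7))**2 = (108287 + ((71 - 1*3 + 2*(-12))/(24 - 12) + sqrt(295))) + (238 - 17)**2 = (108287 + ((71 - 3 - 24)/12 + sqrt(295))) + 221**2 = (108287 + ((1/12)*44 + sqrt(295))) + 48841 = (108287 + (11/3 + sqrt(295))) + 48841 = (324872/3 + sqrt(295)) + 48841 = 471395/3 + sqrt(295)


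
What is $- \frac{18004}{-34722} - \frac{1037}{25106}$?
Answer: $\frac{323485}{677862} \approx 0.47721$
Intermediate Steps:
$- \frac{18004}{-34722} - \frac{1037}{25106} = \left(-18004\right) \left(- \frac{1}{34722}\right) - \frac{1037}{25106} = \frac{14}{27} - \frac{1037}{25106} = \frac{323485}{677862}$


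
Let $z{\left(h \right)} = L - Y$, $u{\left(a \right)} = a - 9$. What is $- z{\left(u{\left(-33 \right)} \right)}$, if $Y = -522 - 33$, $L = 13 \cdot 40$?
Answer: $-1075$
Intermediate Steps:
$L = 520$
$u{\left(a \right)} = -9 + a$ ($u{\left(a \right)} = a - 9 = -9 + a$)
$Y = -555$
$z{\left(h \right)} = 1075$ ($z{\left(h \right)} = 520 - -555 = 520 + 555 = 1075$)
$- z{\left(u{\left(-33 \right)} \right)} = \left(-1\right) 1075 = -1075$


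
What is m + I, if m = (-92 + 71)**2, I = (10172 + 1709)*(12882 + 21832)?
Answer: 412437475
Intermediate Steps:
I = 412437034 (I = 11881*34714 = 412437034)
m = 441 (m = (-21)**2 = 441)
m + I = 441 + 412437034 = 412437475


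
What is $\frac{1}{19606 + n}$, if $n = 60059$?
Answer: $\frac{1}{79665} \approx 1.2553 \cdot 10^{-5}$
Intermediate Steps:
$\frac{1}{19606 + n} = \frac{1}{19606 + 60059} = \frac{1}{79665}$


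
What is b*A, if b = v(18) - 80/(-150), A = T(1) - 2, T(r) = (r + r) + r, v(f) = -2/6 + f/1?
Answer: 91/5 ≈ 18.200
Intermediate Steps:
v(f) = -⅓ + f (v(f) = -2*⅙ + f*1 = -⅓ + f)
T(r) = 3*r (T(r) = 2*r + r = 3*r)
A = 1 (A = 3*1 - 2 = 3 - 2 = 1)
b = 91/5 (b = (-⅓ + 18) - 80/(-150) = 53/3 - 80*(-1)/150 = 53/3 - 1*(-8/15) = 53/3 + 8/15 = 91/5 ≈ 18.200)
b*A = (91/5)*1 = 91/5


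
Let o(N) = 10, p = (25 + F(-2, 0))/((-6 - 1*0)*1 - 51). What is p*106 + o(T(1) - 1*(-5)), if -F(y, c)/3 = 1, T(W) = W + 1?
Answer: -1762/57 ≈ -30.912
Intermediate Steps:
T(W) = 1 + W
F(y, c) = -3 (F(y, c) = -3*1 = -3)
p = -22/57 (p = (25 - 3)/((-6 - 1*0)*1 - 51) = 22/((-6 + 0)*1 - 51) = 22/(-6*1 - 51) = 22/(-6 - 51) = 22/(-57) = 22*(-1/57) = -22/57 ≈ -0.38596)
p*106 + o(T(1) - 1*(-5)) = -22/57*106 + 10 = -2332/57 + 10 = -1762/57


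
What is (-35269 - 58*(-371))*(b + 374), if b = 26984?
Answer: -376199858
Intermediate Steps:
(-35269 - 58*(-371))*(b + 374) = (-35269 - 58*(-371))*(26984 + 374) = (-35269 + 21518)*27358 = -13751*27358 = -376199858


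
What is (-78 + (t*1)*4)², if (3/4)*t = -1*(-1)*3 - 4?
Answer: 62500/9 ≈ 6944.4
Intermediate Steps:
t = -4/3 (t = 4*(-1*(-1)*3 - 4)/3 = 4*(1*3 - 4)/3 = 4*(3 - 4)/3 = (4/3)*(-1) = -4/3 ≈ -1.3333)
(-78 + (t*1)*4)² = (-78 - 4/3*1*4)² = (-78 - 4/3*4)² = (-78 - 16/3)² = (-250/3)² = 62500/9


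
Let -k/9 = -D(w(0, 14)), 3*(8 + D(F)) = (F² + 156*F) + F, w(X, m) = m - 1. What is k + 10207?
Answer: 16765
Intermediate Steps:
w(X, m) = -1 + m
D(F) = -8 + F²/3 + 157*F/3 (D(F) = -8 + ((F² + 156*F) + F)/3 = -8 + (F² + 157*F)/3 = -8 + (F²/3 + 157*F/3) = -8 + F²/3 + 157*F/3)
k = 6558 (k = -(-9)*(-8 + (-1 + 14)²/3 + 157*(-1 + 14)/3) = -(-9)*(-8 + (⅓)*13² + (157/3)*13) = -(-9)*(-8 + (⅓)*169 + 2041/3) = -(-9)*(-8 + 169/3 + 2041/3) = -(-9)*2186/3 = -9*(-2186/3) = 6558)
k + 10207 = 6558 + 10207 = 16765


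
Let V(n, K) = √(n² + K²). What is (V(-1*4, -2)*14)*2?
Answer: 56*√5 ≈ 125.22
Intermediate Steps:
V(n, K) = √(K² + n²)
(V(-1*4, -2)*14)*2 = (√((-2)² + (-1*4)²)*14)*2 = (√(4 + (-4)²)*14)*2 = (√(4 + 16)*14)*2 = (√20*14)*2 = ((2*√5)*14)*2 = (28*√5)*2 = 56*√5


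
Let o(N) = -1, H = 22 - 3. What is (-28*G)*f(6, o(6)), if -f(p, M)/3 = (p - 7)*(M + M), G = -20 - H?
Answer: -6552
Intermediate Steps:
H = 19
G = -39 (G = -20 - 1*19 = -20 - 19 = -39)
f(p, M) = -6*M*(-7 + p) (f(p, M) = -3*(p - 7)*(M + M) = -3*(-7 + p)*2*M = -6*M*(-7 + p))
(-28*G)*f(6, o(6)) = (-28*(-39))*(6*(-1)*(7 - 1*6)) = 1092*(6*(-1)*(7 - 6)) = 1092*(6*(-1)*1) = 1092*(-6) = -6552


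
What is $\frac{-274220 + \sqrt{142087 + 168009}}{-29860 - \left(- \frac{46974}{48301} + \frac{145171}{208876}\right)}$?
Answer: $\frac{2766583553552720}{301252341688607} - \frac{40355678704 \sqrt{19381}}{301252341688607} \approx 9.165$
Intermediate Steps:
$\frac{-274220 + \sqrt{142087 + 168009}}{-29860 - \left(- \frac{46974}{48301} + \frac{145171}{208876}\right)} = \frac{-274220 + \sqrt{310096}}{-29860 - \left(\frac{145171}{208876} + \frac{187896}{-193204}\right)} = \frac{-274220 + 4 \sqrt{19381}}{-29860 - - \frac{2799836753}{10088919676}} = \frac{-274220 + 4 \sqrt{19381}}{-29860 + \left(- \frac{145171}{208876} + \frac{46974}{48301}\right)} = \frac{-274220 + 4 \sqrt{19381}}{-29860 + \frac{2799836753}{10088919676}} = \frac{-274220 + 4 \sqrt{19381}}{- \frac{301252341688607}{10088919676}} = \left(-274220 + 4 \sqrt{19381}\right) \left(- \frac{10088919676}{301252341688607}\right) = \frac{2766583553552720}{301252341688607} - \frac{40355678704 \sqrt{19381}}{301252341688607}$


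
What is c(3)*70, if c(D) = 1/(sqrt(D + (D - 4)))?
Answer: 35*sqrt(2) ≈ 49.497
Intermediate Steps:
c(D) = 1/sqrt(-4 + 2*D) (c(D) = 1/(sqrt(D + (-4 + D))) = 1/(sqrt(-4 + 2*D)) = 1/sqrt(-4 + 2*D))
c(3)*70 = (sqrt(2)/(2*sqrt(-2 + 3)))*70 = (sqrt(2)/(2*sqrt(1)))*70 = ((1/2)*sqrt(2)*1)*70 = (sqrt(2)/2)*70 = 35*sqrt(2)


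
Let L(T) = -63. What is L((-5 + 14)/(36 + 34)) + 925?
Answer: 862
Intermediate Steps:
L((-5 + 14)/(36 + 34)) + 925 = -63 + 925 = 862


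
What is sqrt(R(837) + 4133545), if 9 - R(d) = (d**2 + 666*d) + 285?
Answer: sqrt(2875258) ≈ 1695.7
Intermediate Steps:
R(d) = -276 - d**2 - 666*d (R(d) = 9 - ((d**2 + 666*d) + 285) = 9 - (285 + d**2 + 666*d) = 9 + (-285 - d**2 - 666*d) = -276 - d**2 - 666*d)
sqrt(R(837) + 4133545) = sqrt((-276 - 1*837**2 - 666*837) + 4133545) = sqrt((-276 - 1*700569 - 557442) + 4133545) = sqrt((-276 - 700569 - 557442) + 4133545) = sqrt(-1258287 + 4133545) = sqrt(2875258)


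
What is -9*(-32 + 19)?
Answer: 117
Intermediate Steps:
-9*(-32 + 19) = -9*(-13) = 117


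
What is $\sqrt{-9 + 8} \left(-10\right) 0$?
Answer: $0$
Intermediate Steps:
$\sqrt{-9 + 8} \left(-10\right) 0 = \sqrt{-1} \left(-10\right) 0 = i \left(-10\right) 0 = - 10 i 0 = 0$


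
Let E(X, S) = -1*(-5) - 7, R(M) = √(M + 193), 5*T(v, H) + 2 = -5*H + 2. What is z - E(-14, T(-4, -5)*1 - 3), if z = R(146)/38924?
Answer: 2 + √339/38924 ≈ 2.0005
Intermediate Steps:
T(v, H) = -H (T(v, H) = -⅖ + (-5*H + 2)/5 = -⅖ + (2 - 5*H)/5 = -⅖ + (⅖ - H) = -H)
R(M) = √(193 + M)
E(X, S) = -2 (E(X, S) = 5 - 7 = -2)
z = √339/38924 (z = √(193 + 146)/38924 = √339*(1/38924) = √339/38924 ≈ 0.00047302)
z - E(-14, T(-4, -5)*1 - 3) = √339/38924 - 1*(-2) = √339/38924 + 2 = 2 + √339/38924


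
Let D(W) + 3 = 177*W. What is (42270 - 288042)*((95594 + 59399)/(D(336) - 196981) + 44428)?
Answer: -375369304790349/34378 ≈ -1.0919e+10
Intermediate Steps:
D(W) = -3 + 177*W
(42270 - 288042)*((95594 + 59399)/(D(336) - 196981) + 44428) = (42270 - 288042)*((95594 + 59399)/((-3 + 177*336) - 196981) + 44428) = -245772*(154993/((-3 + 59472) - 196981) + 44428) = -245772*(154993/(59469 - 196981) + 44428) = -245772*(154993/(-137512) + 44428) = -245772*(154993*(-1/137512) + 44428) = -245772*(-154993/137512 + 44428) = -245772*6109228143/137512 = -375369304790349/34378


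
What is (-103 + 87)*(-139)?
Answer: 2224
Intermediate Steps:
(-103 + 87)*(-139) = -16*(-139) = 2224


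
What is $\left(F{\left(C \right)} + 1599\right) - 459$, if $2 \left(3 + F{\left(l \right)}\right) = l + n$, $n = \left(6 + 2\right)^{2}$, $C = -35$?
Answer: $\frac{2303}{2} \approx 1151.5$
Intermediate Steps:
$n = 64$ ($n = 8^{2} = 64$)
$F{\left(l \right)} = 29 + \frac{l}{2}$ ($F{\left(l \right)} = -3 + \frac{l + 64}{2} = -3 + \frac{64 + l}{2} = -3 + \left(32 + \frac{l}{2}\right) = 29 + \frac{l}{2}$)
$\left(F{\left(C \right)} + 1599\right) - 459 = \left(\left(29 + \frac{1}{2} \left(-35\right)\right) + 1599\right) - 459 = \left(\left(29 - \frac{35}{2}\right) + 1599\right) - 459 = \left(\frac{23}{2} + 1599\right) - 459 = \frac{3221}{2} - 459 = \frac{2303}{2}$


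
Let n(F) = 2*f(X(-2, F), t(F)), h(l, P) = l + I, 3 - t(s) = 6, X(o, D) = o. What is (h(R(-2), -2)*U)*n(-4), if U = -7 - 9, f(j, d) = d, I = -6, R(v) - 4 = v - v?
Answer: -192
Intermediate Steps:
R(v) = 4 (R(v) = 4 + (v - v) = 4 + 0 = 4)
t(s) = -3 (t(s) = 3 - 1*6 = 3 - 6 = -3)
U = -16
h(l, P) = -6 + l (h(l, P) = l - 6 = -6 + l)
n(F) = -6 (n(F) = 2*(-3) = -6)
(h(R(-2), -2)*U)*n(-4) = ((-6 + 4)*(-16))*(-6) = -2*(-16)*(-6) = 32*(-6) = -192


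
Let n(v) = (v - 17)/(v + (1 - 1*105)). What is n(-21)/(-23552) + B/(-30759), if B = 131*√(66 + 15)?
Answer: -578690807/15092416000 ≈ -0.038343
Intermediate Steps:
n(v) = (-17 + v)/(-104 + v) (n(v) = (-17 + v)/(v + (1 - 105)) = (-17 + v)/(v - 104) = (-17 + v)/(-104 + v))
B = 1179 (B = 131*√81 = 131*9 = 1179)
n(-21)/(-23552) + B/(-30759) = ((-17 - 21)/(-104 - 21))/(-23552) + 1179/(-30759) = (-38/(-125))*(-1/23552) + 1179*(-1/30759) = -1/125*(-38)*(-1/23552) - 393/10253 = (38/125)*(-1/23552) - 393/10253 = -19/1472000 - 393/10253 = -578690807/15092416000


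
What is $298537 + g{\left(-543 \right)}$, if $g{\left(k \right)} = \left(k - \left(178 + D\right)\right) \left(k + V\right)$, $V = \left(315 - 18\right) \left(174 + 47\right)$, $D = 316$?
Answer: $-67203941$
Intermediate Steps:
$V = 65637$ ($V = 297 \cdot 221 = 65637$)
$g{\left(k \right)} = \left(-494 + k\right) \left(65637 + k\right)$ ($g{\left(k \right)} = \left(k - 494\right) \left(k + 65637\right) = \left(k - 494\right) \left(65637 + k\right) = \left(-494 + k\right) \left(65637 + k\right)$)
$298537 + g{\left(-543 \right)} = 298537 + \left(-32424678 + \left(-543\right)^{2} + 65143 \left(-543\right)\right) = 298537 - 67502478 = -67203941$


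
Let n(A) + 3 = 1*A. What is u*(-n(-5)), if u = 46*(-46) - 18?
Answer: -17072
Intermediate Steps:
u = -2134 (u = -2116 - 18 = -2134)
n(A) = -3 + A (n(A) = -3 + 1*A = -3 + A)
u*(-n(-5)) = -(-2134)*(-3 - 5) = -(-2134)*(-8) = -2134*8 = -17072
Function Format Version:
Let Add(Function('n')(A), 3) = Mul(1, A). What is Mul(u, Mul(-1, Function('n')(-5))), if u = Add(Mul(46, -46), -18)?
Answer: -17072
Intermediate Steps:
u = -2134 (u = Add(-2116, -18) = -2134)
Function('n')(A) = Add(-3, A) (Function('n')(A) = Add(-3, Mul(1, A)) = Add(-3, A))
Mul(u, Mul(-1, Function('n')(-5))) = Mul(-2134, Mul(-1, Add(-3, -5))) = Mul(-2134, Mul(-1, -8)) = Mul(-2134, 8) = -17072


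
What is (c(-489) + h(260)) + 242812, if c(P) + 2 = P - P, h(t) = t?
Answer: 243070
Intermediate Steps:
c(P) = -2 (c(P) = -2 + (P - P) = -2 + 0 = -2)
(c(-489) + h(260)) + 242812 = (-2 + 260) + 242812 = 258 + 242812 = 243070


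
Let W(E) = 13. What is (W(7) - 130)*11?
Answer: -1287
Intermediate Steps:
(W(7) - 130)*11 = (13 - 130)*11 = -117*11 = -1287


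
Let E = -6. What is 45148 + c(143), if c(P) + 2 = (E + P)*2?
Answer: 45420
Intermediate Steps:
c(P) = -14 + 2*P (c(P) = -2 + (-6 + P)*2 = -2 + (-12 + 2*P) = -14 + 2*P)
45148 + c(143) = 45148 + (-14 + 2*143) = 45148 + (-14 + 286) = 45148 + 272 = 45420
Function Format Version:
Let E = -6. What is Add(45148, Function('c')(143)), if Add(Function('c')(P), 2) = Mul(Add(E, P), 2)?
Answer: 45420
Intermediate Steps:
Function('c')(P) = Add(-14, Mul(2, P)) (Function('c')(P) = Add(-2, Mul(Add(-6, P), 2)) = Add(-2, Add(-12, Mul(2, P))) = Add(-14, Mul(2, P)))
Add(45148, Function('c')(143)) = Add(45148, Add(-14, Mul(2, 143))) = Add(45148, Add(-14, 286)) = Add(45148, 272) = 45420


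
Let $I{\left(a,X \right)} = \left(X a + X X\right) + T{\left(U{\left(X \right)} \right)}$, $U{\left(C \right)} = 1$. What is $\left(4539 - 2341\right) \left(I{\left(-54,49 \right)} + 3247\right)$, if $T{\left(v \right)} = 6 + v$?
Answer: $6613782$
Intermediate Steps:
$I{\left(a,X \right)} = 7 + X^{2} + X a$ ($I{\left(a,X \right)} = \left(X a + X X\right) + \left(6 + 1\right) = \left(X a + X^{2}\right) + 7 = \left(X^{2} + X a\right) + 7 = 7 + X^{2} + X a$)
$\left(4539 - 2341\right) \left(I{\left(-54,49 \right)} + 3247\right) = \left(4539 - 2341\right) \left(\left(7 + 49^{2} + 49 \left(-54\right)\right) + 3247\right) = 2198 \left(\left(7 + 2401 - 2646\right) + 3247\right) = 2198 \left(-238 + 3247\right) = 2198 \cdot 3009 = 6613782$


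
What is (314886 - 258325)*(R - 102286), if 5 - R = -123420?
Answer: 1195642979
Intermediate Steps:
R = 123425 (R = 5 - 1*(-123420) = 5 + 123420 = 123425)
(314886 - 258325)*(R - 102286) = (314886 - 258325)*(123425 - 102286) = 56561*21139 = 1195642979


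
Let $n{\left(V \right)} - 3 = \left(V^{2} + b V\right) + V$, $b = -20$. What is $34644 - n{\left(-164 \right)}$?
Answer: $4629$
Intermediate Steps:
$n{\left(V \right)} = 3 + V^{2} - 19 V$ ($n{\left(V \right)} = 3 + \left(\left(V^{2} - 20 V\right) + V\right) = 3 + \left(V^{2} - 19 V\right) = 3 + V^{2} - 19 V$)
$34644 - n{\left(-164 \right)} = 34644 - \left(3 + \left(-164\right)^{2} - -3116\right) = 34644 - \left(3 + 26896 + 3116\right) = 34644 - 30015 = 4629$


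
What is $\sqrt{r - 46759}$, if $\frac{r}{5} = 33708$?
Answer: $\sqrt{121781} \approx 348.97$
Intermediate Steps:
$r = 168540$ ($r = 5 \cdot 33708 = 168540$)
$\sqrt{r - 46759} = \sqrt{168540 - 46759} = \sqrt{121781}$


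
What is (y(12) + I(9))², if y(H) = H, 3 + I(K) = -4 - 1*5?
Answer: 0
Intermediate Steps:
I(K) = -12 (I(K) = -3 + (-4 - 1*5) = -3 + (-4 - 5) = -3 - 9 = -12)
(y(12) + I(9))² = (12 - 12)² = 0² = 0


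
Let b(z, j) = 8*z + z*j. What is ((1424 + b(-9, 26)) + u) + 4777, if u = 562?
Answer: 6457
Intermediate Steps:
b(z, j) = 8*z + j*z
((1424 + b(-9, 26)) + u) + 4777 = ((1424 - 9*(8 + 26)) + 562) + 4777 = ((1424 - 9*34) + 562) + 4777 = ((1424 - 306) + 562) + 4777 = (1118 + 562) + 4777 = 1680 + 4777 = 6457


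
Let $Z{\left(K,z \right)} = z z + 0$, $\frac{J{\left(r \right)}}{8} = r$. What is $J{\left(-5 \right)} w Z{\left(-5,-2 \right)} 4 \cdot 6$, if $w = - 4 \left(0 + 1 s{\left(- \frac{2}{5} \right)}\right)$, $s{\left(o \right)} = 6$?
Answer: $92160$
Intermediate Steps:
$J{\left(r \right)} = 8 r$
$Z{\left(K,z \right)} = z^{2}$ ($Z{\left(K,z \right)} = z^{2} + 0 = z^{2}$)
$w = -24$ ($w = - 4 \left(0 + 1 \cdot 6\right) = - 4 \left(0 + 6\right) = \left(-4\right) 6 = -24$)
$J{\left(-5 \right)} w Z{\left(-5,-2 \right)} 4 \cdot 6 = 8 \left(-5\right) \left(-24\right) \left(-2\right)^{2} \cdot 4 \cdot 6 = \left(-40\right) \left(-24\right) 4 \cdot 4 \cdot 6 = 960 \cdot 16 \cdot 6 = 960 \cdot 96 = 92160$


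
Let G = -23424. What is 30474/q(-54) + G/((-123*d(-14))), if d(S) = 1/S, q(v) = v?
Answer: -397349/123 ≈ -3230.5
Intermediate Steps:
30474/q(-54) + G/((-123*d(-14))) = 30474/(-54) - 23424/((-123/(-14))) = 30474*(-1/54) - 23424/((-123*(-1/14))) = -1693/3 - 23424/123/14 = -1693/3 - 23424*14/123 = -1693/3 - 109312/41 = -397349/123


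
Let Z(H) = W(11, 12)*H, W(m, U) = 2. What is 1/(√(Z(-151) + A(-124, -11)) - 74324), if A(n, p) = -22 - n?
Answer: -18581/1381014294 - 5*I*√2/2762028588 ≈ -1.3455e-5 - 2.5601e-9*I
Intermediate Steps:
Z(H) = 2*H
1/(√(Z(-151) + A(-124, -11)) - 74324) = 1/(√(2*(-151) + (-22 - 1*(-124))) - 74324) = 1/(√(-302 + (-22 + 124)) - 74324) = 1/(√(-302 + 102) - 74324) = 1/(√(-200) - 74324) = 1/(10*I*√2 - 74324) = 1/(-74324 + 10*I*√2)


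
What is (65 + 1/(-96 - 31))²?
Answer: 68128516/16129 ≈ 4224.0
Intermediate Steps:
(65 + 1/(-96 - 31))² = (65 + 1/(-127))² = (65 - 1/127)² = (8254/127)² = 68128516/16129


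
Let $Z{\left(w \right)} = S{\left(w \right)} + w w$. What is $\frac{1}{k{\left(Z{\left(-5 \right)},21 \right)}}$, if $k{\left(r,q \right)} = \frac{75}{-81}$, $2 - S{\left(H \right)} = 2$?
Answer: $- \frac{27}{25} \approx -1.08$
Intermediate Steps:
$S{\left(H \right)} = 0$ ($S{\left(H \right)} = 2 - 2 = 0$)
$Z{\left(w \right)} = w^{2}$ ($Z{\left(w \right)} = 0 + w w = 0 + w^{2} = w^{2}$)
$k{\left(r,q \right)} = - \frac{25}{27}$ ($k{\left(r,q \right)} = 75 \left(- \frac{1}{81}\right) = - \frac{25}{27}$)
$\frac{1}{k{\left(Z{\left(-5 \right)},21 \right)}} = \frac{1}{- \frac{25}{27}} = - \frac{27}{25}$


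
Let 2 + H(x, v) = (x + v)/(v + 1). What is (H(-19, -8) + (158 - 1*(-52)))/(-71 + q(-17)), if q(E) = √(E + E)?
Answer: -105293/35525 - 1483*I*√34/35525 ≈ -2.9639 - 0.24341*I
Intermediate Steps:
H(x, v) = -2 + (v + x)/(1 + v) (H(x, v) = -2 + (x + v)/(v + 1) = -2 + (v + x)/(1 + v))
q(E) = √2*√E (q(E) = √(2*E) = √2*√E)
(H(-19, -8) + (158 - 1*(-52)))/(-71 + q(-17)) = ((-2 - 19 - 1*(-8))/(1 - 8) + (158 - 1*(-52)))/(-71 + √2*√(-17)) = ((-2 - 19 + 8)/(-7) + (158 + 52))/(-71 + √2*(I*√17)) = (-⅐*(-13) + 210)/(-71 + I*√34) = (13/7 + 210)/(-71 + I*√34) = 1483/(7*(-71 + I*√34))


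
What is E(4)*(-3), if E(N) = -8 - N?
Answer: 36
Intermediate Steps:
E(4)*(-3) = (-8 - 1*4)*(-3) = (-8 - 4)*(-3) = -12*(-3) = 36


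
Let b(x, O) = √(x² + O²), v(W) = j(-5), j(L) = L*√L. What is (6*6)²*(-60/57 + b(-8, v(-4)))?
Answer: -25920/19 + 1296*I*√61 ≈ -1364.2 + 10122.0*I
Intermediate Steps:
j(L) = L^(3/2)
v(W) = -5*I*√5 (v(W) = (-5)^(3/2) = -5*I*√5)
b(x, O) = √(O² + x²)
(6*6)²*(-60/57 + b(-8, v(-4))) = (6*6)²*(-60/57 + √((-5*I*√5)² + (-8)²)) = 36²*(-60*1/57 + √(-125 + 64)) = 1296*(-20/19 + √(-61)) = 1296*(-20/19 + I*√61) = -25920/19 + 1296*I*√61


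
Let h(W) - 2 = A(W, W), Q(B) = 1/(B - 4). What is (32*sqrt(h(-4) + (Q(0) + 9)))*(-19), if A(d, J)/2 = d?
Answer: -304*sqrt(11) ≈ -1008.3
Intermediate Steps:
Q(B) = 1/(-4 + B)
A(d, J) = 2*d
h(W) = 2 + 2*W
(32*sqrt(h(-4) + (Q(0) + 9)))*(-19) = (32*sqrt((2 + 2*(-4)) + (1/(-4 + 0) + 9)))*(-19) = (32*sqrt((2 - 8) + (1/(-4) + 9)))*(-19) = (32*sqrt(-6 + (-1/4 + 9)))*(-19) = (32*sqrt(-6 + 35/4))*(-19) = (32*sqrt(11/4))*(-19) = (32*(sqrt(11)/2))*(-19) = (16*sqrt(11))*(-19) = -304*sqrt(11)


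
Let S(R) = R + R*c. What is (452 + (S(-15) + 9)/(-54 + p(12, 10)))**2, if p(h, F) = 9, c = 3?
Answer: 46199209/225 ≈ 2.0533e+5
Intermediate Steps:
S(R) = 4*R (S(R) = R + R*3 = R + 3*R = 4*R)
(452 + (S(-15) + 9)/(-54 + p(12, 10)))**2 = (452 + (4*(-15) + 9)/(-54 + 9))**2 = (452 + (-60 + 9)/(-45))**2 = (452 - 51*(-1/45))**2 = (452 + 17/15)**2 = (6797/15)**2 = 46199209/225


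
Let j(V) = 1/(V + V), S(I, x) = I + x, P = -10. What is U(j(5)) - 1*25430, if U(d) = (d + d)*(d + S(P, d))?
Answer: -635799/25 ≈ -25432.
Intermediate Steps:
j(V) = 1/(2*V)
U(d) = 2*d*(-10 + 2*d) (U(d) = (d + d)*(d + (-10 + d)) = (2*d)*(-10 + 2*d) = 2*d*(-10 + 2*d))
U(j(5)) - 1*25430 = 4*((½)/5)*(-5 + (½)/5) - 1*25430 = 4*((½)*(⅕))*(-5 + (½)*(⅕)) - 25430 = 4*(⅒)*(-5 + ⅒) - 25430 = 4*(⅒)*(-49/10) - 25430 = -49/25 - 25430 = -635799/25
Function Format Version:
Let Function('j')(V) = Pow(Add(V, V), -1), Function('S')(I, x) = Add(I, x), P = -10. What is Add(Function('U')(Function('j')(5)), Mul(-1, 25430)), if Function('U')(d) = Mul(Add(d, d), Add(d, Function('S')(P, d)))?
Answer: Rational(-635799, 25) ≈ -25432.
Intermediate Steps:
Function('j')(V) = Mul(Rational(1, 2), Pow(V, -1)) (Function('j')(V) = Pow(Mul(2, V), -1) = Mul(Rational(1, 2), Pow(V, -1)))
Function('U')(d) = Mul(2, d, Add(-10, Mul(2, d))) (Function('U')(d) = Mul(Add(d, d), Add(d, Add(-10, d))) = Mul(Mul(2, d), Add(-10, Mul(2, d))) = Mul(2, d, Add(-10, Mul(2, d))))
Add(Function('U')(Function('j')(5)), Mul(-1, 25430)) = Add(Mul(4, Mul(Rational(1, 2), Pow(5, -1)), Add(-5, Mul(Rational(1, 2), Pow(5, -1)))), Mul(-1, 25430)) = Add(Mul(4, Mul(Rational(1, 2), Rational(1, 5)), Add(-5, Mul(Rational(1, 2), Rational(1, 5)))), -25430) = Add(Mul(4, Rational(1, 10), Add(-5, Rational(1, 10))), -25430) = Add(Mul(4, Rational(1, 10), Rational(-49, 10)), -25430) = Add(Rational(-49, 25), -25430) = Rational(-635799, 25)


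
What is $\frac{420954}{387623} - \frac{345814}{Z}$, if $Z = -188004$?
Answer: $\frac{106593247969}{36437337246} \approx 2.9254$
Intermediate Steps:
$\frac{420954}{387623} - \frac{345814}{Z} = \frac{420954}{387623} - \frac{345814}{-188004} = 420954 \cdot \frac{1}{387623} - - \frac{172907}{94002} = \frac{420954}{387623} + \frac{172907}{94002} = \frac{106593247969}{36437337246}$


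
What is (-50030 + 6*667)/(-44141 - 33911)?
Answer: 11507/19513 ≈ 0.58971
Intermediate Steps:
(-50030 + 6*667)/(-44141 - 33911) = (-50030 + 4002)/(-78052) = -46028*(-1/78052) = 11507/19513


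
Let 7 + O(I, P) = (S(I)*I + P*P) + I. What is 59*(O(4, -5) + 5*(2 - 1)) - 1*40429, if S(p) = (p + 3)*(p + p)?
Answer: -25620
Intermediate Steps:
S(p) = 2*p*(3 + p) (S(p) = (3 + p)*(2*p) = 2*p*(3 + p))
O(I, P) = -7 + I + P² + 2*I²*(3 + I) (O(I, P) = -7 + (((2*I*(3 + I))*I + P*P) + I) = -7 + ((2*I²*(3 + I) + P²) + I) = -7 + ((P² + 2*I²*(3 + I)) + I) = -7 + (I + P² + 2*I²*(3 + I)) = -7 + I + P² + 2*I²*(3 + I))
59*(O(4, -5) + 5*(2 - 1)) - 1*40429 = 59*((-7 + 4 + (-5)² + 2*4²*(3 + 4)) + 5*(2 - 1)) - 1*40429 = 59*((-7 + 4 + 25 + 2*16*7) + 5*1) - 40429 = 59*((-7 + 4 + 25 + 224) + 5) - 40429 = 59*(246 + 5) - 40429 = 59*251 - 40429 = 14809 - 40429 = -25620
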